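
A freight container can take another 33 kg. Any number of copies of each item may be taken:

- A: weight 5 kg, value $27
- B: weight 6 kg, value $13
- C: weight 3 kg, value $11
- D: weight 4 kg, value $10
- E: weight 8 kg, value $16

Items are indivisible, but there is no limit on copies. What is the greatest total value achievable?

Best value-per-unit is A at 27/5; filling with it alone gives 6×27 = 162.
Optimal mix: 6×A + 1×C → weight 33, value 173.

$173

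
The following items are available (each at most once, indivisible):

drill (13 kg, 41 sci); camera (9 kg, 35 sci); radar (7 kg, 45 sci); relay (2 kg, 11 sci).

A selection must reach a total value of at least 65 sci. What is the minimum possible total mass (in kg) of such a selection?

Subsets with value ≥ 65, sorted by total mass:
- camera+radar: mass 16, value 80
- camera+radar+relay: mass 18, value 91
Minimum mass: 16 kg.

16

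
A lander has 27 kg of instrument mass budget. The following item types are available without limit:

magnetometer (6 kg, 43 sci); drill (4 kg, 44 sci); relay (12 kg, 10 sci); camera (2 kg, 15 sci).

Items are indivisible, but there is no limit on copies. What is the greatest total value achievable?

279 sci

Best value-per-unit is drill at 44/4; filling with it alone gives 6×44 = 264.
Optimal mix: 6×drill + 1×camera → mass 26, value 279.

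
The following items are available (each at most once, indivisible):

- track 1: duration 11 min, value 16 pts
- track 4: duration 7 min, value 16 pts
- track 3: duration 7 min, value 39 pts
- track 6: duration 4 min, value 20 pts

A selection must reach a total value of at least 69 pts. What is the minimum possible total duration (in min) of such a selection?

18

Subsets with value ≥ 69, sorted by total duration:
- track 4+track 3+track 6: duration 18, value 75
- track 1+track 3+track 6: duration 22, value 75
Minimum duration: 18 min.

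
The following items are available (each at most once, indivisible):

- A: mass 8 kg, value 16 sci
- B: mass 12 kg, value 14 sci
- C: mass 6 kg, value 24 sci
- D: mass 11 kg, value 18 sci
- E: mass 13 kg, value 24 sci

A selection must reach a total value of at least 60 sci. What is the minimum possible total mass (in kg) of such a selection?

27

Subsets with value ≥ 60, sorted by total mass:
- A+C+E: mass 27, value 64
- C+D+E: mass 30, value 66
- B+C+E: mass 31, value 62
Minimum mass: 27 kg.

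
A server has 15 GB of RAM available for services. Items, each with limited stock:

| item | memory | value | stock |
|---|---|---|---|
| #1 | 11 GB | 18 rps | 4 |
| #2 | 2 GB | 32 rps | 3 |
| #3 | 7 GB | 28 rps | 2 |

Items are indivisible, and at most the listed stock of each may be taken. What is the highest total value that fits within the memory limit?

124 rps

Best selections within memory 15 and stock limits:
- 3×#2 + 1×#3: memory 13, value 124
- 3×#2: memory 6, value 96
- 2×#2 + 1×#3: memory 11, value 92
Best: 124 rps.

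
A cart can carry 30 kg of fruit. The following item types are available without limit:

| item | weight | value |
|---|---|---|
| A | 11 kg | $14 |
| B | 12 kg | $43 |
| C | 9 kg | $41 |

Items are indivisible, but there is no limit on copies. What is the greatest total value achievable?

Best value-per-unit is C at 41/9; filling with it alone gives 3×41 = 123.
Optimal mix: 1×B + 2×C → weight 30, value 125.

$125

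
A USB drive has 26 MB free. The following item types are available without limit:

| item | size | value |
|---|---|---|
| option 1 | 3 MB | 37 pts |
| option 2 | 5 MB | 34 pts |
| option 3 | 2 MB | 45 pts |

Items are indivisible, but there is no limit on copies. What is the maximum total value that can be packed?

585 pts

Best value-per-unit is option 3 at 45/2, and filling with it alone uses size 13×2=26. No mix of the others beats 13×45 = 585.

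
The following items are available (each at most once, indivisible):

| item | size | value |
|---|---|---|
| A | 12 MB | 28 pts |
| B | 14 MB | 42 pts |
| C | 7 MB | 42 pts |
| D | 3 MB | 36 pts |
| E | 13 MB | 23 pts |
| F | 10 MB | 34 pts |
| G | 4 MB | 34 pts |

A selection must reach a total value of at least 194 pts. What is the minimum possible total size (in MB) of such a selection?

Subsets with value ≥ 194, sorted by total size:
- A+C+D+E+F+G: size 49, value 197
- A+B+C+D+F+G: size 50, value 216
Minimum size: 49 MB.

49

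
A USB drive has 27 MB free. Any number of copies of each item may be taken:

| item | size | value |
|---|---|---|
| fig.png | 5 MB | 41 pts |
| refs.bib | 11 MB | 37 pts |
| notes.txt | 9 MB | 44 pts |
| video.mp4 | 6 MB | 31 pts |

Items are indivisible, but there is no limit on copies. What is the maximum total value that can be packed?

Best value-per-unit is fig.png at 41/5, and filling with it alone uses size 5×5=25. No mix of the others beats 5×41 = 205.

205 pts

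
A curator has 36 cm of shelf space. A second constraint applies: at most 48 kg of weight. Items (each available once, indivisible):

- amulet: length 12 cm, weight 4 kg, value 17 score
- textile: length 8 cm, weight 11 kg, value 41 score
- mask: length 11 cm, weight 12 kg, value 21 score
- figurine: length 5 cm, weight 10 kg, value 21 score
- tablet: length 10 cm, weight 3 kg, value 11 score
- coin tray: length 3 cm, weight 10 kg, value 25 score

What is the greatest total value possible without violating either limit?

108 score

Feasible sets respecting both limits:
- textile+mask+figurine+coin tray: length 27, weight 43, value 108
- amulet+textile+mask+coin tray: length 34, weight 37, value 104
- amulet+textile+figurine+coin tray: length 28, weight 35, value 104
Best: 108 score.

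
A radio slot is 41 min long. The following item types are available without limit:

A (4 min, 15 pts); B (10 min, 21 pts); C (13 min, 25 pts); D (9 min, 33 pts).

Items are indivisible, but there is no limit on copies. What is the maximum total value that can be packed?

Best value-per-unit is A at 15/4; filling with it alone gives 10×15 = 150.
Optimal mix: 8×A + 1×D → duration 41, value 153.

153 pts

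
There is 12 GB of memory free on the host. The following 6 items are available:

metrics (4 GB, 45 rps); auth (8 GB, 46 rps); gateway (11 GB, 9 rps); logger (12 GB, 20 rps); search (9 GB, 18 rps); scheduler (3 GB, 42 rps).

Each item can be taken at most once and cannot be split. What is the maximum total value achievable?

Check high-value combinations within 12 GB:
- metrics+auth: memory 4+8=12, value 45+46=91
- auth+scheduler: memory 8+3=11, value 46+42=88
- metrics+scheduler: memory 4+3=7, value 45+42=87
- search+scheduler: memory 9+3=12, value 18+42=60
- auth: memory 8, value 46
Best: 91 rps.

91 rps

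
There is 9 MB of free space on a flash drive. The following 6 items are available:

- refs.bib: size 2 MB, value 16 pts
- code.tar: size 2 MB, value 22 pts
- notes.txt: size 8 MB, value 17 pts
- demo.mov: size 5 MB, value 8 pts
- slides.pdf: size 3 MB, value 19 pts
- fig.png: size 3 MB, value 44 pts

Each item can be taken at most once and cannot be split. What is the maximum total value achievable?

85 pts

Check high-value combinations within 9 MB:
- code.tar+slides.pdf+fig.png: size 2+3+3=8, value 22+19+44=85
- refs.bib+code.tar+fig.png: size 2+2+3=7, value 16+22+44=82
- refs.bib+slides.pdf+fig.png: size 2+3+3=8, value 16+19+44=79
- code.tar+fig.png: size 2+3=5, value 22+44=66
- slides.pdf+fig.png: size 3+3=6, value 19+44=63
Best: 85 pts.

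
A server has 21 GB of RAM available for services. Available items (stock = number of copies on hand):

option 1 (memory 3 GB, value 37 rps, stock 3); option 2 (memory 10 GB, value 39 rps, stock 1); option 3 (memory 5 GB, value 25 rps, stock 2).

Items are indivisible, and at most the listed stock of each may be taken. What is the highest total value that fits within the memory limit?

161 rps

Best selections within memory 21 and stock limits:
- 3×option 1 + 2×option 3: memory 19, value 161
- 3×option 1 + 1×option 2: memory 19, value 150
Best: 161 rps.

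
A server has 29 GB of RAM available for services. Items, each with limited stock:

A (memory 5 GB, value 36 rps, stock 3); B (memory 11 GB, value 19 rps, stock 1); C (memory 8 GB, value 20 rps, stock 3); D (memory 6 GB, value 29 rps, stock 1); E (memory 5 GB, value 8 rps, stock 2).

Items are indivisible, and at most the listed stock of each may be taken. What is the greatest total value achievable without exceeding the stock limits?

157 rps

Top feasible selections:
- 3×A + 1×C + 1×D: memory 29, value 157
- 3×A + 1×D + 1×E: memory 26, value 145
- 3×A + 1×D: memory 21, value 137
Best: 157 rps.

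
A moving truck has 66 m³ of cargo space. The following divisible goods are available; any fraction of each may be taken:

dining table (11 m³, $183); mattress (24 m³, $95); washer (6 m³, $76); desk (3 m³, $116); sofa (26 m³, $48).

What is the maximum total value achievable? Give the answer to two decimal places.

510.62

Take in order of value per unit:
- desk (116/3 per unit): all 3 → value 116, running total 116.00
- dining table (183/11 per unit): all 11 → value 183, running total 299.00
- washer (76/6 per unit): all 6 → value 76, running total 375.00
- mattress (95/24 per unit): all 24 → value 95, running total 470.00
- sofa (48/26 per unit): 22 of 26 → value 22×48/26 = 40.6154, running total 510.62
Total 510.62.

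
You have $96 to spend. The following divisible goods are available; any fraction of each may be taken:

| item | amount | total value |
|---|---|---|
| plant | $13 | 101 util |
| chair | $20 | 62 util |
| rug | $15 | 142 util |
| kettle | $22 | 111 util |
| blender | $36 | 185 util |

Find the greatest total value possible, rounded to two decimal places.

Take in order of value per unit:
- rug (142/15 per unit): all 15 → value 142, running total 142.00
- plant (101/13 per unit): all 13 → value 101, running total 243.00
- blender (185/36 per unit): all 36 → value 185, running total 428.00
- kettle (111/22 per unit): all 22 → value 111, running total 539.00
- chair (62/20 per unit): 10 of 20 → value 10×62/20 = 31.0000, running total 570.00
Total 570.00.

570.00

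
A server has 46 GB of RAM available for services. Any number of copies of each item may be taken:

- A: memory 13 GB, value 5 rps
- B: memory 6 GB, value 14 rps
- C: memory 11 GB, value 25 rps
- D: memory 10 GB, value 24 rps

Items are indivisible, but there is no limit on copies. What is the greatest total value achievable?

Best value-per-unit is D at 24/10; filling with it alone gives 4×24 = 96.
Optimal mix: 1×B + 4×D → memory 46, value 110.

110 rps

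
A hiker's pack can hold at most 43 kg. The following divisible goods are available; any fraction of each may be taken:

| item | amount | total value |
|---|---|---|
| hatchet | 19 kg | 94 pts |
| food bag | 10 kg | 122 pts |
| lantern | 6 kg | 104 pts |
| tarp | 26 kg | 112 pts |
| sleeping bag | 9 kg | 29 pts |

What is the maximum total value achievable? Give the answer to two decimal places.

Take in order of value per unit:
- lantern (104/6 per unit): all 6 → value 104, running total 104.00
- food bag (122/10 per unit): all 10 → value 122, running total 226.00
- hatchet (94/19 per unit): all 19 → value 94, running total 320.00
- tarp (112/26 per unit): 8 of 26 → value 8×112/26 = 34.4615, running total 354.46
Total 354.46.

354.46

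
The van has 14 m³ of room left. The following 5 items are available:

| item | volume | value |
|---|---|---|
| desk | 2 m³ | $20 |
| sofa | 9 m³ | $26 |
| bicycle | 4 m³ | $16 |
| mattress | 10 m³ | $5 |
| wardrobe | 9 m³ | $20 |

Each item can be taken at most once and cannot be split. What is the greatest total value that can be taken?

$46

Check high-value combinations within 14 m³:
- desk+sofa: volume 2+9=11, value 20+26=46
- sofa+bicycle: volume 9+4=13, value 26+16=42
- desk+wardrobe: volume 2+9=11, value 20+20=40
Best: $46.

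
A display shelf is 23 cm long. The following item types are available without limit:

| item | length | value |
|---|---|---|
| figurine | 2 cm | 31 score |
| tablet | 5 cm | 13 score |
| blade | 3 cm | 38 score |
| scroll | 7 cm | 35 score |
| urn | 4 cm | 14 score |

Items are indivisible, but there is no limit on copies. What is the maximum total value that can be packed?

Best value-per-unit is figurine at 31/2; filling with it alone gives 11×31 = 341.
Optimal mix: 10×figurine + 1×blade → length 23, value 348.

348 score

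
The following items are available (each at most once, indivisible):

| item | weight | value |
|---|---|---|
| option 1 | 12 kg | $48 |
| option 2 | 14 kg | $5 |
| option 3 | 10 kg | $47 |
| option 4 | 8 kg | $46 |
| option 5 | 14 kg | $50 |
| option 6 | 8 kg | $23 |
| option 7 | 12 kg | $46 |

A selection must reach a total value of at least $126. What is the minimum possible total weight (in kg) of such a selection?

Subsets with value ≥ 126, sorted by total weight:
- option 1+option 3+option 4: weight 30, value 141
- option 3+option 4+option 7: weight 30, value 139
Minimum weight: 30 kg.

30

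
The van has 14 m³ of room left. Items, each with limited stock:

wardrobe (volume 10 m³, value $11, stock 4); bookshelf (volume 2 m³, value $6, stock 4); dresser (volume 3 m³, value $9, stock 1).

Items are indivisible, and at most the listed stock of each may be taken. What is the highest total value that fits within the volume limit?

$33

Top feasible selections:
- 4×bookshelf + 1×dresser: volume 11, value 33
- 3×bookshelf + 1×dresser: volume 9, value 27
- 4×bookshelf: volume 8, value 24
Best: $33.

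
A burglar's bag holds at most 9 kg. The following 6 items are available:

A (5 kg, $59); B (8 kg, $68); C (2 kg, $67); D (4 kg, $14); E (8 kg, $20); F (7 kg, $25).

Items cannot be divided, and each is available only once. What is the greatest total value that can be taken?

$126

Check high-value combinations within 9 kg:
- A+C: weight 5+2=7, value 59+67=126
- C+F: weight 2+7=9, value 67+25=92
- C+D: weight 2+4=6, value 67+14=81
- A+D: weight 5+4=9, value 59+14=73
Best: $126.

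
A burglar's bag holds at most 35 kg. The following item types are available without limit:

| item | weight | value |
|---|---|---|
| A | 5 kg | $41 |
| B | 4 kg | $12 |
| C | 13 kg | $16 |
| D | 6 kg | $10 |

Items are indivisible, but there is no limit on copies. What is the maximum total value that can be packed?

Best value-per-unit is A at 41/5, and filling with it alone uses weight 7×5=35. No mix of the others beats 7×41 = 287.

$287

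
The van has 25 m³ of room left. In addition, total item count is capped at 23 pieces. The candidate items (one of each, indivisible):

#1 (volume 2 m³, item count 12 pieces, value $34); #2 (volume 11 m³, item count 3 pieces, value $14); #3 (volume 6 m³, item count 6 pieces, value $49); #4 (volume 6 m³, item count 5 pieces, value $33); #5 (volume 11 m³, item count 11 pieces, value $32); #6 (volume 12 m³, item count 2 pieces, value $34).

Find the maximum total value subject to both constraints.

Feasible sets respecting both limits:
- #1+#3+#6: volume 20, item count 20, value 117
- #1+#3+#4: volume 14, item count 23, value 116
- #3+#4+#6: volume 24, item count 13, value 116
- #3+#4+#5: volume 23, item count 22, value 114
Best: $117.

$117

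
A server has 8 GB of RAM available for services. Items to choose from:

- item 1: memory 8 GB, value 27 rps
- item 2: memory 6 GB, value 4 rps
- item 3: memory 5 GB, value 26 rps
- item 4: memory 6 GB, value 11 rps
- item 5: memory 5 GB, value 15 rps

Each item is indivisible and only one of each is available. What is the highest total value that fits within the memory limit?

Check high-value combinations within 8 GB:
- item 1: memory 8, value 27
- item 3: memory 5, value 26
- item 5: memory 5, value 15
Best: 27 rps.

27 rps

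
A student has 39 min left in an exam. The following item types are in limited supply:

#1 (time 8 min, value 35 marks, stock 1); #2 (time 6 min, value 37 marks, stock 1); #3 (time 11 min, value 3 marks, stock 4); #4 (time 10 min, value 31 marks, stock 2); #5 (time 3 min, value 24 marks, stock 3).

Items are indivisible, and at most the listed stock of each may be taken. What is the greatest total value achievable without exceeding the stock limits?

175 marks

Best selections within time 39 and stock limits:
- 1×#1 + 1×#2 + 1×#4 + 3×#5: time 33, value 175
- 1×#2 + 2×#4 + 3×#5: time 35, value 171
- 1×#1 + 2×#4 + 3×#5: time 37, value 169
Best: 175 marks.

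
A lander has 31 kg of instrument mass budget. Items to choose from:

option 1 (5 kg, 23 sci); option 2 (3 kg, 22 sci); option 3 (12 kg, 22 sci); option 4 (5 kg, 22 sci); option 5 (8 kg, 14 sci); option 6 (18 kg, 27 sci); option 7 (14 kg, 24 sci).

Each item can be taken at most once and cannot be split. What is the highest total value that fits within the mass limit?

94 sci

Check high-value combinations within 31 kg:
- option 1+option 2+option 4+option 6: mass 5+3+5+18=31, value 23+22+22+27=94
- option 1+option 2+option 4+option 7: mass 5+3+5+14=27, value 23+22+22+24=91
- option 1+option 2+option 3+option 4: mass 5+3+12+5=25, value 23+22+22+22=89
- option 1+option 2+option 5+option 7: mass 5+3+8+14=30, value 23+22+14+24=83
Best: 94 sci.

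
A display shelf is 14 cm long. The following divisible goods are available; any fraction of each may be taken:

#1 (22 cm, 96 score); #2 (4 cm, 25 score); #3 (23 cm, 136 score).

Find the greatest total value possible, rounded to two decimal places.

Take in order of value per unit:
- #2 (25/4 per unit): all 4 → value 25, running total 25.00
- #3 (136/23 per unit): 10 of 23 → value 10×136/23 = 59.1304, running total 84.13
Total 84.13.

84.13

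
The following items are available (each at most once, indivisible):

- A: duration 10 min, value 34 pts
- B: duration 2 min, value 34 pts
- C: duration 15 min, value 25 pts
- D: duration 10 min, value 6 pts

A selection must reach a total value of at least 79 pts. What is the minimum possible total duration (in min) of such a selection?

27

Subsets with value ≥ 79, sorted by total duration:
- A+B+C: duration 27, value 93
- A+B+C+D: duration 37, value 99
Minimum duration: 27 min.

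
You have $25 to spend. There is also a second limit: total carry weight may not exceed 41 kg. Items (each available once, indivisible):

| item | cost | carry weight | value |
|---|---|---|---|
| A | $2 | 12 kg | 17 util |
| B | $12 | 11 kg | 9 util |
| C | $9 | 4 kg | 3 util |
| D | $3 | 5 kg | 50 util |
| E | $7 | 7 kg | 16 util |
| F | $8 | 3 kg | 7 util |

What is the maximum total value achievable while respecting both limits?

Feasible sets respecting both limits:
- A+B+D+E: cost 24, carry weight 35, value 92
- A+D+E+F: cost 20, carry weight 27, value 90
- A+C+D+E: cost 21, carry weight 28, value 86
Best: 92 util.

92 util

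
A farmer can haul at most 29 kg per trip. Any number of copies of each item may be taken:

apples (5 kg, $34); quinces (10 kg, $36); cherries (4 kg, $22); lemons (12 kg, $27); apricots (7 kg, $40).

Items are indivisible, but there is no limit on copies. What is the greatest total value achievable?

Best value-per-unit is apples at 34/5; filling with it alone gives 5×34 = 170.
Optimal mix: 5×apples + 1×cherries → weight 29, value 192.

$192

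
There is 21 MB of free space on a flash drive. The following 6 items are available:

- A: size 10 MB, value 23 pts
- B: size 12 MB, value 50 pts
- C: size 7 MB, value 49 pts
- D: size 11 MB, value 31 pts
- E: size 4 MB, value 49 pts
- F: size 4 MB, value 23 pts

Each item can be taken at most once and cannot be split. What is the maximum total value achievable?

Check high-value combinations within 21 MB:
- B+E+F: size 12+4+4=20, value 50+49+23=122
- C+E+F: size 7+4+4=15, value 49+49+23=121
- A+C+E: size 10+7+4=21, value 23+49+49=121
- D+E+F: size 11+4+4=19, value 31+49+23=103
- B+E: size 12+4=16, value 50+49=99
Best: 122 pts.

122 pts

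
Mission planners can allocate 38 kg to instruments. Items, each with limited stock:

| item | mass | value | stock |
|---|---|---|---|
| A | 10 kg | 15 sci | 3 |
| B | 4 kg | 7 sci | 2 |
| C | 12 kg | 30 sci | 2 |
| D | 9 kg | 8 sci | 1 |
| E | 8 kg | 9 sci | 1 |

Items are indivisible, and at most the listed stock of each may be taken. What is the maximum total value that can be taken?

82 sci

Best selections within mass 38 and stock limits:
- 1×A + 1×B + 2×C: mass 38, value 82
- 1×B + 2×C + 1×E: mass 36, value 76
- 1×A + 2×C: mass 34, value 75
Best: 82 sci.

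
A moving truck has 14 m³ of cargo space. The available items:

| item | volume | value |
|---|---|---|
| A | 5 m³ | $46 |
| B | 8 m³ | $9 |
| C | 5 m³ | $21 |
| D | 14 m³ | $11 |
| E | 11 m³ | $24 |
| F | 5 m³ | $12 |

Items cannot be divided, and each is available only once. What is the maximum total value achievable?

$67

Check high-value combinations within 14 m³:
- A+C: volume 5+5=10, value 46+21=67
- A+F: volume 5+5=10, value 46+12=58
- A+B: volume 5+8=13, value 46+9=55
Best: $67.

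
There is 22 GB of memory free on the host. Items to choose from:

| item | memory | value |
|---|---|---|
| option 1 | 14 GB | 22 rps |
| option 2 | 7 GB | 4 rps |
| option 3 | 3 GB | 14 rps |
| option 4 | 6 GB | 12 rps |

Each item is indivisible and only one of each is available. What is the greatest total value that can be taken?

36 rps

Check high-value combinations within 22 GB:
- option 1+option 3: memory 14+3=17, value 22+14=36
- option 1+option 4: memory 14+6=20, value 22+12=34
- option 2+option 3+option 4: memory 7+3+6=16, value 4+14+12=30
- option 3+option 4: memory 3+6=9, value 14+12=26
Best: 36 rps.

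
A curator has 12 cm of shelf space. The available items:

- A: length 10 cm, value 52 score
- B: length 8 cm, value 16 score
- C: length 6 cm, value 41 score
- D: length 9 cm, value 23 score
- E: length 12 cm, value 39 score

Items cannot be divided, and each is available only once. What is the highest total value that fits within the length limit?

52 score

Check high-value combinations within 12 cm:
- A: length 10, value 52
- C: length 6, value 41
- E: length 12, value 39
- D: length 9, value 23
- B: length 8, value 16
Best: 52 score.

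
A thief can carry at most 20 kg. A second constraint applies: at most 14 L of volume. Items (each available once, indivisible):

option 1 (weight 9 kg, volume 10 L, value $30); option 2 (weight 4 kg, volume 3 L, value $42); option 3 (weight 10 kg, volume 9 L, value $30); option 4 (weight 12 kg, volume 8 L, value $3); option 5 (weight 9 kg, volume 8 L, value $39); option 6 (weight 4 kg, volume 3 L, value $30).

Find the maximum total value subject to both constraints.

$111

Feasible sets respecting both limits:
- option 2+option 5+option 6: weight 17, volume 14, value 111
- option 2+option 5: weight 13, volume 11, value 81
- option 2+option 4+option 6: weight 20, volume 14, value 75
- option 1+option 2: weight 13, volume 13, value 72
Best: $111.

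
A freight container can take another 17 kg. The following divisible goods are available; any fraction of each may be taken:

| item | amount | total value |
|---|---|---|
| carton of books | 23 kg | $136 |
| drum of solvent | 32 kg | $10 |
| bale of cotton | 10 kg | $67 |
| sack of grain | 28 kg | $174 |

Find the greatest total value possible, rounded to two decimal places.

110.50

Take in order of value per unit:
- bale of cotton (67/10 per unit): all 10 → value 67, running total 67.00
- sack of grain (174/28 per unit): 7 of 28 → value 7×174/28 = 43.5000, running total 110.50
Total 110.50.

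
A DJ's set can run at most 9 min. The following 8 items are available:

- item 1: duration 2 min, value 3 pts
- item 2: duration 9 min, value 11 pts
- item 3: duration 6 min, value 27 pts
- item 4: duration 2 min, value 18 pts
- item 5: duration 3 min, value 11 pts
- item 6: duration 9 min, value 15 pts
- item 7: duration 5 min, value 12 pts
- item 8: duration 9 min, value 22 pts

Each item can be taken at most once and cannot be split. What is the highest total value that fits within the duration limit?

45 pts

This is a 0/1 knapsack; check combinations near the capacity.
- item 3+item 4: duration 6+2=8, value 27+18=45
- item 3+item 5: duration 6+3=9, value 27+11=38
- item 1+item 4+item 7: duration 2+2+5=9, value 3+18+12=33
Best: 45 pts.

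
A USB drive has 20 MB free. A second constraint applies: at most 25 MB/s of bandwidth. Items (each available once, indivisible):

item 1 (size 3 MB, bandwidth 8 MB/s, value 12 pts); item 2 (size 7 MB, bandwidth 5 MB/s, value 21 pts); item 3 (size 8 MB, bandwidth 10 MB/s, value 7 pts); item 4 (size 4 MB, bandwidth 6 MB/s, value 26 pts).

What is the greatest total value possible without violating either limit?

59 pts

Feasible sets respecting both limits:
- item 1+item 2+item 4: size 14, bandwidth 19, value 59
- item 2+item 3+item 4: size 19, bandwidth 21, value 54
- item 2+item 4: size 11, bandwidth 11, value 47
- item 1+item 3+item 4: size 15, bandwidth 24, value 45
Best: 59 pts.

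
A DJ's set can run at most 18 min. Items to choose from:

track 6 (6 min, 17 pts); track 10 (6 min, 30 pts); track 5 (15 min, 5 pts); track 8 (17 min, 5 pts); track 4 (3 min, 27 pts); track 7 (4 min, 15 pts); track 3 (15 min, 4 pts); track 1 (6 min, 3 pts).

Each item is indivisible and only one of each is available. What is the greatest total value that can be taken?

74 pts

Check high-value combinations within 18 min:
- track 6+track 10+track 4: duration 6+6+3=15, value 17+30+27=74
- track 10+track 4+track 7: duration 6+3+4=13, value 30+27+15=72
- track 6+track 10+track 7: duration 6+6+4=16, value 17+30+15=62
- track 10+track 4+track 1: duration 6+3+6=15, value 30+27+3=60
Best: 74 pts.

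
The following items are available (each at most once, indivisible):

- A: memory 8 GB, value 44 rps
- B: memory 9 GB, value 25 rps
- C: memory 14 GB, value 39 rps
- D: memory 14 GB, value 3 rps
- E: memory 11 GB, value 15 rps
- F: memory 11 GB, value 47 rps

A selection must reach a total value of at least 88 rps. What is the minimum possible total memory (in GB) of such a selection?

19

Subsets with value ≥ 88, sorted by total memory:
- A+F: memory 19, value 91
- A+B+F: memory 28, value 116
Minimum memory: 19 GB.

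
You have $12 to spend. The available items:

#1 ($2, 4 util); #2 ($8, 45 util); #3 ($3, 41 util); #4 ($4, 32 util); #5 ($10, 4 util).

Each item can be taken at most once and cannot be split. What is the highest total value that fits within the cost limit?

86 util

Check high-value combinations within $12:
- #2+#3: cost 8+3=11, value 45+41=86
- #1+#3+#4: cost 2+3+4=9, value 4+41+32=77
- #2+#4: cost 8+4=12, value 45+32=77
- #3+#4: cost 3+4=7, value 41+32=73
- #1+#2: cost 2+8=10, value 4+45=49
Best: 86 util.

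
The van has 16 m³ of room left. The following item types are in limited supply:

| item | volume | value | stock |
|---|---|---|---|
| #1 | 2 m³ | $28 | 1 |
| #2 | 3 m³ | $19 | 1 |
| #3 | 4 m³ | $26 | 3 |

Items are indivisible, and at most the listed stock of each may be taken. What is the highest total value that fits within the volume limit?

Top feasible selections:
- 1×#1 + 3×#3: volume 14, value 106
- 1×#1 + 1×#2 + 2×#3: volume 13, value 99
Best: $106.

$106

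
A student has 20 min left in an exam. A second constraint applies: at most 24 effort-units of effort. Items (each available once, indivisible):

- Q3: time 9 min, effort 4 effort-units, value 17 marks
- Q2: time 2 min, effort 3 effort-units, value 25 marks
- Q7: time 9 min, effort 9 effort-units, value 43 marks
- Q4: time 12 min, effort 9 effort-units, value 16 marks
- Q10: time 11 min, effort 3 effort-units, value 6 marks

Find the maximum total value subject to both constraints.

85 marks

Feasible sets respecting both limits:
- Q3+Q2+Q7: time 20, effort 16, value 85
- Q2+Q7: time 11, effort 12, value 68
- Q3+Q7: time 18, effort 13, value 60
- Q7+Q10: time 20, effort 12, value 49
Best: 85 marks.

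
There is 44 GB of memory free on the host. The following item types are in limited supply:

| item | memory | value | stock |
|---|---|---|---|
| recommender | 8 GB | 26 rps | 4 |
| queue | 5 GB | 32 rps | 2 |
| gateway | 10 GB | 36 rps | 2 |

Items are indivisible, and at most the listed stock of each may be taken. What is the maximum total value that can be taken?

178 rps

Best selections within memory 44 and stock limits:
- 3×recommender + 2×queue + 1×gateway: memory 44, value 178
- 4×recommender + 2×queue: memory 42, value 168
- 1×recommender + 2×queue + 2×gateway: memory 38, value 162
- 2×recommender + 1×queue + 2×gateway: memory 41, value 156
Best: 178 rps.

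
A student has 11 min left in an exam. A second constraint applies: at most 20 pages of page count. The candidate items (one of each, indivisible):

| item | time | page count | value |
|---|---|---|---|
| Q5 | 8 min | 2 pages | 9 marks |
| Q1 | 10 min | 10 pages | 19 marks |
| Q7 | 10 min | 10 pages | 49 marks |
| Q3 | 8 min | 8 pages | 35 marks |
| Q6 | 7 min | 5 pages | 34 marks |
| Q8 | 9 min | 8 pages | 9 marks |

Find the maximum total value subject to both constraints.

49 marks

Feasible sets respecting both limits:
- Q7: time 10, page count 10, value 49
- Q3: time 8, page count 8, value 35
- Q6: time 7, page count 5, value 34
- Q1: time 10, page count 10, value 19
Best: 49 marks.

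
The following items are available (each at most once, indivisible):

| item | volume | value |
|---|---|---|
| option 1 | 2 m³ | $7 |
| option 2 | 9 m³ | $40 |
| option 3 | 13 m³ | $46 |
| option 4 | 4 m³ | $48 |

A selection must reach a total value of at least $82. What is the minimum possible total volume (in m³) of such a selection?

Subsets with value ≥ 82, sorted by total volume:
- option 2+option 4: volume 13, value 88
- option 1+option 2+option 4: volume 15, value 95
- option 3+option 4: volume 17, value 94
- option 1+option 3+option 4: volume 19, value 101
Minimum volume: 13 m³.

13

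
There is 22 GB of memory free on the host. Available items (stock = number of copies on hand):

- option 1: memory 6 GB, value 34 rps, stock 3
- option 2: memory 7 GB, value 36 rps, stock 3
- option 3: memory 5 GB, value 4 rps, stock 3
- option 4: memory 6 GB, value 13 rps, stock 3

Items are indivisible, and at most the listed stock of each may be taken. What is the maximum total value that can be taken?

Best selections within memory 22 and stock limits:
- 3×option 2: memory 21, value 108
- 1×option 1 + 2×option 2: memory 20, value 106
- 2×option 1 + 1×option 2: memory 19, value 104
Best: 108 rps.

108 rps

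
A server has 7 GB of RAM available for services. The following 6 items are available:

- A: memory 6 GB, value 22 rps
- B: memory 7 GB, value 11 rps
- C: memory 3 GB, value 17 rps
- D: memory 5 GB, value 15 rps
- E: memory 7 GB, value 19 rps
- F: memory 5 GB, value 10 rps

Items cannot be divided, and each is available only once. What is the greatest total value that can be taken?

This is a 0/1 knapsack; check combinations near the capacity.
- A: memory 6, value 22
- E: memory 7, value 19
- C: memory 3, value 17
Best: 22 rps.

22 rps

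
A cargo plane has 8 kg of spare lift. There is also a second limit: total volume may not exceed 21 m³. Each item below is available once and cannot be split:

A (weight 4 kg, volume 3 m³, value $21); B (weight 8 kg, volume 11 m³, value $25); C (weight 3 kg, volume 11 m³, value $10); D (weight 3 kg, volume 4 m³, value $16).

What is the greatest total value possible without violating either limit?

Feasible sets respecting both limits:
- A+D: weight 7, volume 7, value 37
- A+C: weight 7, volume 14, value 31
- C+D: weight 6, volume 15, value 26
Best: $37.

$37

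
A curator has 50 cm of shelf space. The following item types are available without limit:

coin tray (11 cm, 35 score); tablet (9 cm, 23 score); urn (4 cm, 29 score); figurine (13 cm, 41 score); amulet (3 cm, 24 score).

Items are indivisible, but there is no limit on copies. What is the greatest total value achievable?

394 score

Best value-per-unit is amulet at 24/3; filling with it alone gives 16×24 = 384.
Optimal mix: 2×urn + 14×amulet → length 50, value 394.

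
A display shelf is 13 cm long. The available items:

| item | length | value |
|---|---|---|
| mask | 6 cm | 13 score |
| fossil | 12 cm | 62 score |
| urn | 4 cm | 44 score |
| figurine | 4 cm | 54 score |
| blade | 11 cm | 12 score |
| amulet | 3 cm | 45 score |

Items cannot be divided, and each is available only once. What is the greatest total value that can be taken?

Check high-value combinations within 13 cm:
- urn+figurine+amulet: length 4+4+3=11, value 44+54+45=143
- mask+figurine+amulet: length 6+4+3=13, value 13+54+45=112
- mask+urn+amulet: length 6+4+3=13, value 13+44+45=102
- figurine+amulet: length 4+3=7, value 54+45=99
- urn+figurine: length 4+4=8, value 44+54=98
Best: 143 score.

143 score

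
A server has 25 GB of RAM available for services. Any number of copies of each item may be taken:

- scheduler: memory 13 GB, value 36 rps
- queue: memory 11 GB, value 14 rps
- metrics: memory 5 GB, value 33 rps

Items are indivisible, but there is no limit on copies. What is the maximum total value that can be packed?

Best value-per-unit is metrics at 33/5, and filling with it alone uses memory 5×5=25. No mix of the others beats 5×33 = 165.

165 rps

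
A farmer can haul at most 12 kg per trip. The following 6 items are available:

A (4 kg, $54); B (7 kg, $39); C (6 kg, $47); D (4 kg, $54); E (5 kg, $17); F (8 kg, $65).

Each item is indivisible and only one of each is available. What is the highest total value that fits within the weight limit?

$119

This is a 0/1 knapsack; check combinations near the capacity.
- A+F: weight 4+8=12, value 54+65=119
- D+F: weight 4+8=12, value 54+65=119
- A+D: weight 4+4=8, value 54+54=108
- A+C: weight 4+6=10, value 54+47=101
- C+D: weight 6+4=10, value 47+54=101
Best: $119.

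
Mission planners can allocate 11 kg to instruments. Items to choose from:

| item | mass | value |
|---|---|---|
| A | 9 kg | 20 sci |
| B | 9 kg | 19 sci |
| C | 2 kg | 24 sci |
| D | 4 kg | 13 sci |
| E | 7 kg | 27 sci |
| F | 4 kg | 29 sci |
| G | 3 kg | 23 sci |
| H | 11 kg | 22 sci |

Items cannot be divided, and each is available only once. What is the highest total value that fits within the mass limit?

This is a 0/1 knapsack; check combinations near the capacity.
- C+F+G: mass 2+4+3=9, value 24+29+23=76
- C+D+F: mass 2+4+4=10, value 24+13+29=66
- D+F+G: mass 4+4+3=11, value 13+29+23=65
- C+D+G: mass 2+4+3=9, value 24+13+23=60
Best: 76 sci.

76 sci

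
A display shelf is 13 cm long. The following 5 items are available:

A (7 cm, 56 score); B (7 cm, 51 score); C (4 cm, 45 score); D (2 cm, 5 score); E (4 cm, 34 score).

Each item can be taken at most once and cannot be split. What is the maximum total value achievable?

106 score

Check high-value combinations within 13 cm:
- A+C+D: length 7+4+2=13, value 56+45+5=106
- A+C: length 7+4=11, value 56+45=101
- B+C+D: length 7+4+2=13, value 51+45+5=101
Best: 106 score.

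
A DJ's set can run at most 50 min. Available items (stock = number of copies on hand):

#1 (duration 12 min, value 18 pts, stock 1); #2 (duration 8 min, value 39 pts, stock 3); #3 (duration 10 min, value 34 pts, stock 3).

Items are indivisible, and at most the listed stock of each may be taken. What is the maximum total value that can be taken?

185 pts

Top feasible selections:
- 3×#2 + 2×#3: duration 44, value 185
- 2×#2 + 3×#3: duration 46, value 180
- 1×#1 + 3×#2 + 1×#3: duration 46, value 169
Best: 185 pts.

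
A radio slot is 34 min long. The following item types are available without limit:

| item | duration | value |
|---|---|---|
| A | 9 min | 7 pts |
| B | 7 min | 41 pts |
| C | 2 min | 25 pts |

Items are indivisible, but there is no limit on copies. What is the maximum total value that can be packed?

425 pts

Best value-per-unit is C at 25/2, and filling with it alone uses duration 17×2=34. No mix of the others beats 17×25 = 425.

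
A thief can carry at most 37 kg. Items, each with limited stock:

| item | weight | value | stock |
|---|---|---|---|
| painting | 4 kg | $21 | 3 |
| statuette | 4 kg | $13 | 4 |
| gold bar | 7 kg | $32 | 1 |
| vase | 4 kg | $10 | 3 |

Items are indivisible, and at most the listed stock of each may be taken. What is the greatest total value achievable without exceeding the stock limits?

Best selections within weight 37 and stock limits:
- 3×painting + 4×statuette + 1×gold bar: weight 35, value 147
- 3×painting + 3×statuette + 1×gold bar + 1×vase: weight 35, value 144
Best: $147.

$147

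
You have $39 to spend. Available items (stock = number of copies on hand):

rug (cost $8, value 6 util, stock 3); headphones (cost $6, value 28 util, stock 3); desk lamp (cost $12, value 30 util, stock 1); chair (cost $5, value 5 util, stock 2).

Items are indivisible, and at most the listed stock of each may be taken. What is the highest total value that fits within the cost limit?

Top feasible selections:
- 1×rug + 3×headphones + 1×desk lamp: cost 38, value 120
- 3×headphones + 1×desk lamp + 1×chair: cost 35, value 119
Best: 120 util.

120 util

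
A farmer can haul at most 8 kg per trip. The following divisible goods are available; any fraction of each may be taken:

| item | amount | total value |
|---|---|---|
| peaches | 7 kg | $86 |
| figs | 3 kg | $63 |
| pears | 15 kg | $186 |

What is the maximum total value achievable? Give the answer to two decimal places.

Take in order of value per unit:
- figs (63/3 per unit): all 3 → value 63, running total 63.00
- pears (186/15 per unit): 5 of 15 → value 5×186/15 = 62.0000, running total 125.00
Total 125.00.

125.00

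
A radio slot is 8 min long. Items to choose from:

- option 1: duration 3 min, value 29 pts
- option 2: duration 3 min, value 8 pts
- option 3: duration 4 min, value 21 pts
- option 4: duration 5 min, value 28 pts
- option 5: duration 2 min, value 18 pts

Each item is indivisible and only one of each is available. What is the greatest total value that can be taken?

57 pts

Check high-value combinations within 8 min:
- option 1+option 4: duration 3+5=8, value 29+28=57
- option 1+option 2+option 5: duration 3+3+2=8, value 29+8+18=55
- option 1+option 3: duration 3+4=7, value 29+21=50
Best: 57 pts.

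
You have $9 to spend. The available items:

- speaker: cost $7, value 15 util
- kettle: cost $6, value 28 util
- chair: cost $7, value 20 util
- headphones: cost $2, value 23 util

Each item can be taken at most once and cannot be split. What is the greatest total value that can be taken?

51 util

This is a 0/1 knapsack; check combinations near the capacity.
- kettle+headphones: cost 6+2=8, value 28+23=51
- chair+headphones: cost 7+2=9, value 20+23=43
- speaker+headphones: cost 7+2=9, value 15+23=38
- kettle: cost 6, value 28
Best: 51 util.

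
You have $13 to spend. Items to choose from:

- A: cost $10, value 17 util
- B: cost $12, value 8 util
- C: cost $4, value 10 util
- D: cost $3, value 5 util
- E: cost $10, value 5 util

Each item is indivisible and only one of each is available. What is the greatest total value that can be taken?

22 util

Check high-value combinations within $13:
- A+D: cost 10+3=13, value 17+5=22
- A: cost 10, value 17
- C+D: cost 4+3=7, value 10+5=15
Best: 22 util.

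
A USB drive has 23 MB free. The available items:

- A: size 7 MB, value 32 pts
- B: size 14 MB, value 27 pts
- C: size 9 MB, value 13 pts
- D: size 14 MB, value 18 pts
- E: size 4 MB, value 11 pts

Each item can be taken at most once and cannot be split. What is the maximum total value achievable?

This is a 0/1 knapsack; check combinations near the capacity.
- A+B: size 7+14=21, value 32+27=59
- A+C+E: size 7+9+4=20, value 32+13+11=56
- A+D: size 7+14=21, value 32+18=50
Best: 59 pts.

59 pts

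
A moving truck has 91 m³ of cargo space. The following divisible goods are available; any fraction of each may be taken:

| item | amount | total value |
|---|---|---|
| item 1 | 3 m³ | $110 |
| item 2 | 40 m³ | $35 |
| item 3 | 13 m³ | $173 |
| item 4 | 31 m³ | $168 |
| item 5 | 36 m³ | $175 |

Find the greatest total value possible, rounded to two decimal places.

Take in order of value per unit:
- item 1 (110/3 per unit): all 3 → value 110, running total 110.00
- item 3 (173/13 per unit): all 13 → value 173, running total 283.00
- item 4 (168/31 per unit): all 31 → value 168, running total 451.00
- item 5 (175/36 per unit): all 36 → value 175, running total 626.00
- item 2 (35/40 per unit): 8 of 40 → value 8×35/40 = 7.0000, running total 633.00
Total 633.00.

633.00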